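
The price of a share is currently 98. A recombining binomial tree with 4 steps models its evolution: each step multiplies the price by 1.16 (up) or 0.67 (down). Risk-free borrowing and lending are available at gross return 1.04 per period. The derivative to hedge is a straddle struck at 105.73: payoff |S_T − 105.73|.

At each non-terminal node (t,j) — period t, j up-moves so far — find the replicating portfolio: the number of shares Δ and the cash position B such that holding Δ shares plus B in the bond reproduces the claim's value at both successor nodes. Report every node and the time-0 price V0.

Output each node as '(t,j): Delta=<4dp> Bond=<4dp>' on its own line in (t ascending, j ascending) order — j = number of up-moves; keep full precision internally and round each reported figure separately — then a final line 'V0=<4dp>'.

(0,0): Delta=0.1432 Bond=18.2032
(1,0): Delta=-1.0000 Bond=93.9936
(1,1): Delta=0.3573 Bond=-5.4131
(2,0): Delta=-1.0000 Bond=97.7533
(2,1): Delta=-1.0000 Bond=97.7533
(2,2): Delta=0.6116 Bond=-39.1593
(3,0): Delta=-1.0000 Bond=101.6635
(3,1): Delta=-1.0000 Bond=101.6635
(3,2): Delta=-1.0000 Bond=101.6635
(3,3): Delta=0.9135 Bond=-86.9059
V0=32.2364

Risk-neutral probability p* = (R−d)/(u−d) = (1.04−0.67)/(1.16−0.67) = 0.7551.
Terminal payoffs: V(4,0)=85.9819, V(4,1)=71.5393, V(4,2)=46.5341, V(4,3)=3.2416, V(4,4)=71.7127
Node (3,0) S=29.4748: V=(p*·71.5393+(1−p*)·85.9819)/1.04=72.1887; Δ=(71.5393−85.9819)/(34.1907−19.7481)=-1.0000; B=V−Δ·S=101.6635
Node (3,1) S=51.0310: V=(p*·46.5341+(1−p*)·71.5393)/1.04=50.6325; Δ=(46.5341−71.5393)/(59.1959−34.1907)=-1.0000; B=V−Δ·S=101.6635
Node (3,2) S=88.3521: V=(p*·3.2416+(1−p*)·46.5341)/1.04=13.3114; Δ=(3.2416−46.5341)/(102.4884−59.1959)=-1.0000; B=V−Δ·S=101.6635
Node (3,3) S=152.9678: V=(p*·71.7127+(1−p*)·3.2416)/1.04=52.8310; Δ=(71.7127−3.2416)/(177.4427−102.4884)=0.9135; B=V−Δ·S=-86.9059
Node (2,0) S=43.9922: V=(p*·50.6325+(1−p*)·72.1887)/1.04=53.7611; Δ=(50.6325−72.1887)/(51.0310−29.4748)=-1.0000; B=V−Δ·S=97.7533
Node (2,1) S=76.1656: V=(p*·13.3114+(1−p*)·50.6325)/1.04=21.5877; Δ=(13.3114−50.6325)/(88.3521−51.0310)=-1.0000; B=V−Δ·S=97.7533
Node (2,2) S=131.8688: V=(p*·52.8310+(1−p*)·13.3114)/1.04=41.4930; Δ=(52.8310−13.3114)/(152.9678−88.3521)=0.6116; B=V−Δ·S=-39.1593
Node (1,0) S=65.6600: V=(p*·21.5877+(1−p*)·53.7611)/1.04=28.3336; Δ=(21.5877−53.7611)/(76.1656−43.9922)=-1.0000; B=V−Δ·S=93.9936
Node (1,1) S=113.6800: V=(p*·41.4930+(1−p*)·21.5877)/1.04=35.2098; Δ=(41.4930−21.5877)/(131.8688−76.1656)=0.3573; B=V−Δ·S=-5.4131
Node (0,0) S=98.0000: V=(p*·35.2098+(1−p*)·28.3336)/1.04=32.2364; Δ=(35.2098−28.3336)/(113.6800−65.6600)=0.1432; B=V−Δ·S=18.2032
Root portfolio cost Δ·98+B reproduces V0=32.2364.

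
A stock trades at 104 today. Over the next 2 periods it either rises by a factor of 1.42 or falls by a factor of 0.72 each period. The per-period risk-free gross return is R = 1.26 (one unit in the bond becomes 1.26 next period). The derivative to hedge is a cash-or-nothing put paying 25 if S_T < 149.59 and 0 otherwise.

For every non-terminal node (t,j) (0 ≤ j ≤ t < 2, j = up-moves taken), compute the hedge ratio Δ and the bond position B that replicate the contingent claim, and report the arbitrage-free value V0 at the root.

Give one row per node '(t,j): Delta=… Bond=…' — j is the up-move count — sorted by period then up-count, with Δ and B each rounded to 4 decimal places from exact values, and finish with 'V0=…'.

Since d<R<u, set p* = (R−d)/(u−d) = 0.7714; price each node as the discounted p*-expectation of its children.
Payoff layer (t=2): V(2,0)=25.0000, V(2,1)=25.0000, V(2,2)=0.0000
Node (1,0) S=74.8800: V=(p*·25.0000+(1−p*)·25.0000)/1.26=19.8413; Δ=(25.0000−25.0000)/(106.3296−53.9136)=0.0000; B=V−Δ·S=19.8413
Node (1,1) S=147.6800: V=(p*·0.0000+(1−p*)·25.0000)/1.26=4.5351; Δ=(0.0000−25.0000)/(209.7056−106.3296)=-0.2418; B=V−Δ·S=40.2494
Node (0,0) S=104.0000: V=(p*·4.5351+(1−p*)·19.8413)/1.26=6.3759; Δ=(4.5351−19.8413)/(147.6800−74.8800)=-0.2102; B=V−Δ·S=28.2418
Each (Δ,B) replicates both successor values, so the strategy is self-financing and V0 is arbitrage-free.

(0,0): Delta=-0.2102 Bond=28.2418
(1,0): Delta=0.0000 Bond=19.8413
(1,1): Delta=-0.2418 Bond=40.2494
V0=6.3759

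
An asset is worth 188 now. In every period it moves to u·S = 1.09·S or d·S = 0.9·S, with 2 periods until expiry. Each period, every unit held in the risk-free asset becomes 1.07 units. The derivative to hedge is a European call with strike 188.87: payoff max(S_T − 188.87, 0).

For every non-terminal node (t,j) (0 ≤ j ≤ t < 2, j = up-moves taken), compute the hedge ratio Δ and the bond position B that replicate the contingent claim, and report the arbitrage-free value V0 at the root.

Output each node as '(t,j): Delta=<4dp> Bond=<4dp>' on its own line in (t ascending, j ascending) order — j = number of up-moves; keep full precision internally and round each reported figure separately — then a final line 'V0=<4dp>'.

Risk-neutral probability p* = (R−d)/(u−d) = (1.07−0.9)/(1.09−0.9) = 0.8947.
At expiry t=2: V(2,0)=0.0000, V(2,1)=0.0000, V(2,2)=34.4928
Node (1,0) S=169.2000: V=(p*·0.0000+(1−p*)·0.0000)/1.07=0.0000; Δ=(0.0000−0.0000)/(184.4280−152.2800)=0.0000; B=V−Δ·S=0.0000
Node (1,1) S=204.9200: V=(p*·34.4928+(1−p*)·0.0000)/1.07=28.8430; Δ=(34.4928−0.0000)/(223.3628−184.4280)=0.8859; B=V−Δ·S=-152.6981
Node (0,0) S=188.0000: V=(p*·28.8430+(1−p*)·0.0000)/1.07=24.1186; Δ=(28.8430−0.0000)/(204.9200−169.2000)=0.8075; B=V−Δ·S=-127.6865
Root portfolio cost Δ·188+B reproduces V0=24.1186.

(0,0): Delta=0.8075 Bond=-127.6865
(1,0): Delta=0.0000 Bond=0.0000
(1,1): Delta=0.8859 Bond=-152.6981
V0=24.1186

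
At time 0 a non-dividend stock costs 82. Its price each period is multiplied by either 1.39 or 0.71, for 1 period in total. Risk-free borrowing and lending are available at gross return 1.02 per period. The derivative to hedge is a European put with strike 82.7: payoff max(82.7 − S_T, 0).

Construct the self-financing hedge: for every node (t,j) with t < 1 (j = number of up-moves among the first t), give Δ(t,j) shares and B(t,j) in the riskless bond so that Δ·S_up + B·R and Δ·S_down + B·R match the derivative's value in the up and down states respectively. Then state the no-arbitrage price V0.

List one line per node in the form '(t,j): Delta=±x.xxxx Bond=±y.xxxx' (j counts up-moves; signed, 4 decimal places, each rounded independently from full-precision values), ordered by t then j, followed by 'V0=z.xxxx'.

Risk-neutral probability p* = (R−d)/(u−d) = (1.02−0.71)/(1.39−0.71) = 0.4559.
Terminal payoffs: V(1,0)=24.4800, V(1,1)=0.0000
Node (0,0) S=82.0000: V=(p*·0.0000+(1−p*)·24.4800)/1.02=13.0588; Δ=(0.0000−24.4800)/(113.9800−58.2200)=-0.4390; B=V−Δ·S=49.0588
Each (Δ,B) replicates both successor values, so the strategy is self-financing and V0 is arbitrage-free.

(0,0): Delta=-0.4390 Bond=49.0588
V0=13.0588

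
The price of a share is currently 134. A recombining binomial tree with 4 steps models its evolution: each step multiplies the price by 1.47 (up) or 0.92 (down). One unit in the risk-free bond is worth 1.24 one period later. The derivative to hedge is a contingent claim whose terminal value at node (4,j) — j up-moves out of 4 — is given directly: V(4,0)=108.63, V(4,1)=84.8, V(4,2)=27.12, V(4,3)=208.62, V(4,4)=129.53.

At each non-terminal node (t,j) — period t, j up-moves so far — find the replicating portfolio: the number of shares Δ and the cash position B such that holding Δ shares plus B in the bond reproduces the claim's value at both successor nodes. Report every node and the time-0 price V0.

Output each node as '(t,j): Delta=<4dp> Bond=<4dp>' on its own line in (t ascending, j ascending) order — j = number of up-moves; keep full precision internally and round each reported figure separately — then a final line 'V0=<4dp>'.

Since d<R<u, set p* = (R−d)/(u−d) = 0.5818; price each node as the discounted p*-expectation of its children.
At expiry t=4: V(4,0)=108.6300, V(4,1)=84.8000, V(4,2)=27.1200, V(4,3)=208.6200, V(4,4)=129.5300
  t=3,j=0: stock 104.3442 → up 153.3860 (V=84.8000), down 95.9967 (V=108.6300). Price 76.4236; hedge Δ=-0.4152, bond B=119.7509.
  t=3,j=1: stock 166.7239 → up 245.0841 (V=27.1200), down 153.3860 (V=84.8000). Price 41.3232; hedge Δ=-0.6290, bond B=146.1959.
  t=3,j=2: stock 266.3958 → up 391.6018 (V=208.6200), down 245.0841 (V=27.1200). Price 107.0323; hedge Δ=1.2388, bond B=-222.9677.
  t=3,j=3: stock 425.6541 → up 625.7115 (V=129.5300), down 391.6018 (V=208.6200). Price 131.1323; hedge Δ=-0.3378, bond B=274.9323.
  t=2,j=0: stock 113.4176 → up 166.7239 (V=41.3232), down 104.3442 (V=76.4236). Price 45.1625; hedge Δ=-0.5627, bond B=108.9815.
  t=2,j=1: stock 181.2216 → up 266.3958 (V=107.0323), down 166.7239 (V=41.3232). Price 64.1564; hedge Δ=0.6593, bond B=-55.3147.
  t=2,j=2: stock 289.5606 → up 425.6541 (V=131.1323), down 266.3958 (V=107.0323). Price 97.6243; hedge Δ=0.1513, bond B=53.8061.
  t=1,j=0: stock 123.2800 → up 181.2216 (V=64.1564), down 113.4176 (V=45.1625). Price 45.3335; hedge Δ=0.2801, bond B=10.7992.
  t=1,j=1: stock 196.9800 → up 289.5606 (V=97.6243), down 181.2216 (V=64.1564). Price 67.4424; hedge Δ=0.3089, bond B=6.5917.
  t=0,j=0: stock 134.0000 → up 196.9800 (V=67.4424), down 123.2800 (V=45.3335). Price 46.9329; hedge Δ=0.3000, bond B=6.7349.
The time-0 hedge costs 46.9329, which is the no-arbitrage price.

(0,0): Delta=0.3000 Bond=6.7349
(1,0): Delta=0.2801 Bond=10.7992
(1,1): Delta=0.3089 Bond=6.5917
(2,0): Delta=-0.5627 Bond=108.9815
(2,1): Delta=0.6593 Bond=-55.3147
(2,2): Delta=0.1513 Bond=53.8061
(3,0): Delta=-0.4152 Bond=119.7509
(3,1): Delta=-0.6290 Bond=146.1959
(3,2): Delta=1.2388 Bond=-222.9677
(3,3): Delta=-0.3378 Bond=274.9323
V0=46.9329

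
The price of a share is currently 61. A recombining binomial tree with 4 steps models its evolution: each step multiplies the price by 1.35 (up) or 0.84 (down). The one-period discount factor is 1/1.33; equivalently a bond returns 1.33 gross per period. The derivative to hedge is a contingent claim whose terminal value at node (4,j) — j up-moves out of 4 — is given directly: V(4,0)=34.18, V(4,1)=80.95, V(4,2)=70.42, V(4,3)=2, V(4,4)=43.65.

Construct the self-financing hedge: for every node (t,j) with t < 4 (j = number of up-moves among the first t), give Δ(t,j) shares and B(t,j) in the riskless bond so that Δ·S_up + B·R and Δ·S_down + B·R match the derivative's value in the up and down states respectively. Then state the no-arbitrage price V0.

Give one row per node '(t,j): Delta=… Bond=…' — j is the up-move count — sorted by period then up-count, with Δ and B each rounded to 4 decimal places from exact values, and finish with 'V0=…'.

(0,0): Delta=0.4026 Bond=-12.3837
(1,0): Delta=-1.3819 Bond=74.9681
(1,1): Delta=0.4479 Bond=-20.2025
(2,0): Delta=-0.2837 Bond=52.4384
(2,1): Delta=-1.4098 Bond=101.6369
(2,2): Delta=0.4951 Bond=-32.1145
(3,0): Delta=2.5365 Bond=-32.2203
(3,1): Delta=-0.3553 Bond=73.9049
(3,2): Delta=-1.4366 Bond=137.6780
(3,3): Delta=0.5441 Bond=-50.0752
V0=12.1739

Since d<R<u, set p* = (R−d)/(u−d) = 0.9608; price each node as the discounted p*-expectation of its children.
Payoff layer (t=4): V(4,0)=34.1800, V(4,1)=80.9500, V(4,2)=70.4200, V(4,3)=2.0000, V(4,4)=43.6500
Node (3,0) S=36.1549: V=(p*·80.9500+(1−p*)·34.1800)/1.33=59.4856; Δ=(80.9500−34.1800)/(48.8092−30.3702)=2.5365; B=V−Δ·S=-32.2203
Node (3,1) S=58.1062: V=(p*·70.4200+(1−p*)·80.9500)/1.33=53.2579; Δ=(70.4200−80.9500)/(78.4433−48.8092)=-0.3553; B=V−Δ·S=73.9049
Node (3,2) S=93.3849: V=(p*·2.0000+(1−p*)·70.4200)/1.33=3.5212; Δ=(2.0000−70.4200)/(126.0696−78.4433)=-1.4366; B=V−Δ·S=137.6780
Node (3,3) S=150.0829: V=(p*·43.6500+(1−p*)·2.0000)/1.33=31.5915; Δ=(43.6500−2.0000)/(202.6119−126.0696)=0.5441; B=V−Δ·S=-50.0752
Node (2,0) S=43.0416: V=(p*·53.2579+(1−p*)·59.4856)/1.33=40.2271; Δ=(53.2579−59.4856)/(58.1062−36.1549)=-0.2837; B=V−Δ·S=52.4384
Node (2,1) S=69.1740: V=(p*·3.5212+(1−p*)·53.2579)/1.33=4.1140; Δ=(3.5212−53.2579)/(93.3849−58.1062)=-1.4098; B=V−Δ·S=101.6369
Node (2,2) S=111.1725: V=(p*·31.5915+(1−p*)·3.5212)/1.33=22.9253; Δ=(31.5915−3.5212)/(150.0829−93.3849)=0.4951; B=V−Δ·S=-32.1145
Node (1,0) S=51.2400: V=(p*·4.1140+(1−p*)·40.2271)/1.33=4.1580; Δ=(4.1140−40.2271)/(69.1740−43.0416)=-1.3819; B=V−Δ·S=74.9681
Node (1,1) S=82.3500: V=(p*·22.9253+(1−p*)·4.1140)/1.33=16.6824; Δ=(22.9253−4.1140)/(111.1725−69.1740)=0.4479; B=V−Δ·S=-20.2025
Node (0,0) S=61.0000: V=(p*·16.6824+(1−p*)·4.1580)/1.33=12.1739; Δ=(16.6824−4.1580)/(82.3500−51.2400)=0.4026; B=V−Δ·S=-12.3837
Check: Δ(0,0)·S0 + B(0,0) = 12.1739 = V0.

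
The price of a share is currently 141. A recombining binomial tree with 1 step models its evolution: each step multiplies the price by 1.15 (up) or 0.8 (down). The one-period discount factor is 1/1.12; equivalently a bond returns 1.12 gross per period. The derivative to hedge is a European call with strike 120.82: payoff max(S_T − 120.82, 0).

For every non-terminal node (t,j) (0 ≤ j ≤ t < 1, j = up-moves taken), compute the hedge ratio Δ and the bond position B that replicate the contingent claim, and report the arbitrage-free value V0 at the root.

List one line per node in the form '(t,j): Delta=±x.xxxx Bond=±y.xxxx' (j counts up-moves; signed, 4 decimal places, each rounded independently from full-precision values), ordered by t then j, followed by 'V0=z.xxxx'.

(0,0): Delta=0.8375 Bond=-84.3469
V0=33.7388

No-arbitrage ⇒ martingale measure with p* = (R−d)/(u−d) = 0.9143.
Payoff layer (t=1): V(1,0)=0.0000, V(1,1)=41.3300
(0,0): S=141.0000. Δ = (V_up−V_dn)/(S_up−S_dn) = (41.3300−0.0000)/(162.1500−112.8000) = 0.8375. V = [p*·41.3300 + (1−p*)·0.0000]/1.12 = 33.7388. B = V − Δ·S = -84.3469.
Check: Δ(0,0)·S0 + B(0,0) = 33.7388 = V0.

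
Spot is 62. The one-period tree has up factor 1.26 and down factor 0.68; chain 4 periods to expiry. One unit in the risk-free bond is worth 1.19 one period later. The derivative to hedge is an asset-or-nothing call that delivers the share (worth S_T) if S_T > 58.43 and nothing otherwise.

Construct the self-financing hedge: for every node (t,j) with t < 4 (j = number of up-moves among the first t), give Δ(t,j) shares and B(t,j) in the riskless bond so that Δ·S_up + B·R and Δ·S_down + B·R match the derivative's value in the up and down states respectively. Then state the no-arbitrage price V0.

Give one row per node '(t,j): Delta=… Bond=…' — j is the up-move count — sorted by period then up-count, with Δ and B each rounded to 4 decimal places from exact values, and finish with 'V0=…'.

(0,0): Delta=1.1967 Bond=-13.8032
(1,0): Delta=1.8831 Bond=-45.3666
(1,1): Delta=1.1458 Bond=-12.4536
(2,0): Delta=0.0000 Bond=0.0000
(2,1): Delta=2.0226 Bond=-61.3962
(2,2): Delta=1.0809 Bond=-8.4269
(3,0): Delta=0.0000 Bond=0.0000
(3,1): Delta=0.0000 Bond=0.0000
(3,2): Delta=2.1724 Bond=-83.0895
(3,3): Delta=1.0000 Bond=0.0000
V0=60.3892

Under the risk-neutral measure, an up-move has probability p* = (R−d)/(u−d) = 0.8793 and values discount at R = 1.19.
Payoff layer (t=4): V(4,0)=0.0000, V(4,1)=0.0000, V(4,2)=0.0000, V(4,3)=84.3359, V(4,4)=156.2694
Node (3,0) S=19.4948: V=(p*·0.0000+(1−p*)·0.0000)/1.19=0.0000; Δ=(0.0000−0.0000)/(24.5634−13.2565)=0.0000; B=V−Δ·S=0.0000
Node (3,1) S=36.1227: V=(p*·0.0000+(1−p*)·0.0000)/1.19=0.0000; Δ=(0.0000−0.0000)/(45.5146−24.5634)=0.0000; B=V−Δ·S=0.0000
Node (3,2) S=66.9332: V=(p*·84.3359+(1−p*)·0.0000)/1.19=62.3171; Δ=(84.3359−0.0000)/(84.3359−45.5146)=2.1724; B=V−Δ·S=-83.0895
Node (3,3) S=124.0233: V=(p*·156.2694+(1−p*)·84.3359)/1.19=124.0233; Δ=(156.2694−84.3359)/(156.2694−84.3359)=1.0000; B=V−Δ·S=0.0000
Node (2,0) S=28.6688: V=(p*·0.0000+(1−p*)·0.0000)/1.19=0.0000; Δ=(0.0000−0.0000)/(36.1227−19.4948)=0.0000; B=V−Δ·S=0.0000
Node (2,1) S=53.1216: V=(p*·62.3171+(1−p*)·0.0000)/1.19=46.0471; Δ=(62.3171−0.0000)/(66.9332−36.1227)=2.0226; B=V−Δ·S=-61.3962
Node (2,2) S=98.4312: V=(p*·124.0233+(1−p*)·62.3171)/1.19=97.9630; Δ=(124.0233−62.3171)/(124.0233−66.9332)=1.0809; B=V−Δ·S=-8.4269
Node (1,0) S=42.1600: V=(p*·46.0471+(1−p*)·0.0000)/1.19=34.0250; Δ=(46.0471−0.0000)/(53.1216−28.6688)=1.8831; B=V−Δ·S=-45.3666
Node (1,1) S=78.1200: V=(p*·97.9630+(1−p*)·46.0471)/1.19=77.0566; Δ=(97.9630−46.0471)/(98.4312−53.1216)=1.1458; B=V−Δ·S=-12.4536
Node (0,0) S=62.0000: V=(p*·77.0566+(1−p*)·34.0250)/1.19=60.3892; Δ=(77.0566−34.0250)/(78.1200−42.1600)=1.1967; B=V−Δ·S=-13.8032
Self-financing check: at every node Δ·S+B equals the discounted successor values.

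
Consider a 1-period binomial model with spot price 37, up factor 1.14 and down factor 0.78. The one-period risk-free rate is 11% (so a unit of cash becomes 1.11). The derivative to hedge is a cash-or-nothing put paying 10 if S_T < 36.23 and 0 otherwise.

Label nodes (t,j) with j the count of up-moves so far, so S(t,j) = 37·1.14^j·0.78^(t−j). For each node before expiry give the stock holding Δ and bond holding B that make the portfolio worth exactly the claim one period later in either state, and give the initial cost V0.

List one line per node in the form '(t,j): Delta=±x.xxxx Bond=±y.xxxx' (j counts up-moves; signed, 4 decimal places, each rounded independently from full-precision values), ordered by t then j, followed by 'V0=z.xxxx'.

(0,0): Delta=-0.7508 Bond=28.5285
V0=0.7508

Risk-neutral probability p* = (R−d)/(u−d) = (1.11−0.78)/(1.14−0.78) = 0.9167.
At expiry t=1: V(1,0)=10.0000, V(1,1)=0.0000
  t=0,j=0: stock 37.0000 → up 42.1800 (V=0.0000), down 28.8600 (V=10.0000). Price 0.7508; hedge Δ=-0.7508, bond B=28.5285.
Root portfolio cost Δ·37+B reproduces V0=0.7508.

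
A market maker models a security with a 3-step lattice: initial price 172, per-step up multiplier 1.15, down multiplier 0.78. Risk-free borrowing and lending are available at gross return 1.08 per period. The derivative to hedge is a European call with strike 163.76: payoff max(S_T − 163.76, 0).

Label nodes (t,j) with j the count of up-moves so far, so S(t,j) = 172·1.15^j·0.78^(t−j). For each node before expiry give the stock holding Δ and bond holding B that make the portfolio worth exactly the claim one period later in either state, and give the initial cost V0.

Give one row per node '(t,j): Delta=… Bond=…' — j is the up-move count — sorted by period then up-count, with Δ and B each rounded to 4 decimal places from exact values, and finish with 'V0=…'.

Risk-neutral probability p* = (R−d)/(u−d) = (1.08−0.78)/(1.15−0.78) = 0.8108.
Terminal payoffs: V(3,0)=0.0000, V(3,1)=0.0000, V(3,2)=13.6666, V(3,3)=97.8305
(2,0): S=104.6448. Δ = (V_up−V_dn)/(S_up−S_dn) = (0.0000−0.0000)/(120.3415−81.6229) = 0.0000. V = [p*·0.0000 + (1−p*)·0.0000]/1.08 = 0.0000. B = V − Δ·S = 0.0000.
(2,1): S=154.2840. Δ = (V_up−V_dn)/(S_up−S_dn) = (13.6666−0.0000)/(177.4266−120.3415) = 0.2394. V = [p*·13.6666 + (1−p*)·0.0000]/1.08 = 10.2602. B = V − Δ·S = -26.6765.
(2,2): S=227.4700. Δ = (V_up−V_dn)/(S_up−S_dn) = (97.8305−13.6666)/(261.5905−177.4266) = 1.0000. V = [p*·97.8305 + (1−p*)·13.6666]/1.08 = 75.8404. B = V − Δ·S = -151.6296.
(1,0): S=134.1600. Δ = (V_up−V_dn)/(S_up−S_dn) = (10.2602−0.0000)/(154.2840−104.6448) = 0.2067. V = [p*·10.2602 + (1−p*)·0.0000]/1.08 = 7.7029. B = V − Δ·S = -20.0274.
(1,1): S=197.8000. Δ = (V_up−V_dn)/(S_up−S_dn) = (75.8404−10.2602)/(227.4700−154.2840) = 0.8961. V = [p*·75.8404 + (1−p*)·10.2602]/1.08 = 58.7345. B = V − Δ·S = -118.5091.
(0,0): S=172.0000. Δ = (V_up−V_dn)/(S_up−S_dn) = (58.7345−7.7029)/(197.8000−134.1600) = 0.8019. V = [p*·58.7345 + (1−p*)·7.7029]/1.08 = 45.4444. B = V − Δ·S = -92.4791.
The time-0 hedge costs 45.4444, which is the no-arbitrage price.

(0,0): Delta=0.8019 Bond=-92.4791
(1,0): Delta=0.2067 Bond=-20.0274
(1,1): Delta=0.8961 Bond=-118.5091
(2,0): Delta=0.0000 Bond=0.0000
(2,1): Delta=0.2394 Bond=-26.6765
(2,2): Delta=1.0000 Bond=-151.6296
V0=45.4444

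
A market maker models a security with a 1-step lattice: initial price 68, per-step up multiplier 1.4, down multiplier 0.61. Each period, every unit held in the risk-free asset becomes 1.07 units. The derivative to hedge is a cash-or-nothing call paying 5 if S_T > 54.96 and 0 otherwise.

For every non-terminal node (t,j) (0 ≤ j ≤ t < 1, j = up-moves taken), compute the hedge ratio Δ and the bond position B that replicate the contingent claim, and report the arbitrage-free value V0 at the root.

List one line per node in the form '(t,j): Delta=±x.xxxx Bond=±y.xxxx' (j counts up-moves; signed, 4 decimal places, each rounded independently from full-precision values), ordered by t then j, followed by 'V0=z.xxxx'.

The replicating-portfolio and risk-neutral prices coincide; use p* = (1.07−0.61)/(1.4−0.61) = 0.5823 for the latter.
Terminal values V(1,·): V(1,0)=0.0000, V(1,1)=5.0000
(0,0): S=68.0000. Δ = (V_up−V_dn)/(S_up−S_dn) = (5.0000−0.0000)/(95.2000−41.4800) = 0.0931. V = [p*·5.0000 + (1−p*)·0.0000]/1.07 = 2.7209. B = V − Δ·S = -3.6082.
Each (Δ,B) replicates both successor values, so the strategy is self-financing and V0 is arbitrage-free.

(0,0): Delta=0.0931 Bond=-3.6082
V0=2.7209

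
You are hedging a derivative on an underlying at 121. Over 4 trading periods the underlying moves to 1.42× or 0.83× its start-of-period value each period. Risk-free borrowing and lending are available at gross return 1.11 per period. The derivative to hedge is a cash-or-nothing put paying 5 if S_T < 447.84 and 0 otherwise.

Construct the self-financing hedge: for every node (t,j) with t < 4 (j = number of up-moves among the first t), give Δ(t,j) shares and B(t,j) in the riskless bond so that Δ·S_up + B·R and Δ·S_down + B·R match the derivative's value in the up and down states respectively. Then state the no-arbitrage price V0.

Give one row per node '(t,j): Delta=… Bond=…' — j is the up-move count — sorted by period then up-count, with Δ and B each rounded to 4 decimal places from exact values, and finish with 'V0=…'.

No-arbitrage ⇒ martingale measure with p* = (R−d)/(u−d) = 0.4746.
At expiry t=4: V(4,0)=5.0000, V(4,1)=5.0000, V(4,2)=5.0000, V(4,3)=5.0000, V(4,4)=0.0000
Node (3,0) S=69.1862: V=(p*·5.0000+(1−p*)·5.0000)/1.11=4.5045; Δ=(5.0000−5.0000)/(98.2444−57.4246)=0.0000; B=V−Δ·S=4.5045
Node (3,1) S=118.3668: V=(p*·5.0000+(1−p*)·5.0000)/1.11=4.5045; Δ=(5.0000−5.0000)/(168.0809−98.2444)=0.0000; B=V−Δ·S=4.5045
Node (3,2) S=202.5071: V=(p*·5.0000+(1−p*)·5.0000)/1.11=4.5045; Δ=(5.0000−5.0000)/(287.5600−168.0809)=0.0000; B=V−Δ·S=4.5045
Node (3,3) S=346.4578: V=(p*·0.0000+(1−p*)·5.0000)/1.11=2.3668; Δ=(0.0000−5.0000)/(491.9701−287.5600)=-0.0245; B=V−Δ·S=10.8413
Node (2,0) S=83.3569: V=(p*·4.5045+(1−p*)·4.5045)/1.11=4.0581; Δ=(4.5045−4.5045)/(118.3668−69.1862)=0.0000; B=V−Δ·S=4.0581
Node (2,1) S=142.6106: V=(p*·4.5045+(1−p*)·4.5045)/1.11=4.0581; Δ=(4.5045−4.5045)/(202.5071−118.3668)=0.0000; B=V−Δ·S=4.0581
Node (2,2) S=243.9844: V=(p*·2.3668+(1−p*)·4.5045)/1.11=3.1441; Δ=(2.3668−4.5045)/(346.4578−202.5071)=-0.0149; B=V−Δ·S=6.7674
Node (1,0) S=100.4300: V=(p*·4.0581+(1−p*)·4.0581)/1.11=3.6560; Δ=(4.0581−4.0581)/(142.6106−83.3569)=0.0000; B=V−Δ·S=3.6560
Node (1,1) S=171.8200: V=(p*·3.1441+(1−p*)·4.0581)/1.11=3.2652; Δ=(3.1441−4.0581)/(243.9844−142.6106)=-0.0090; B=V−Δ·S=4.8143
Node (0,0) S=121.0000: V=(p*·3.2652+(1−p*)·3.6560)/1.11=3.1266; Δ=(3.2652−3.6560)/(171.8200−100.4300)=-0.0055; B=V−Δ·S=3.7889
Each (Δ,B) replicates both successor values, so the strategy is self-financing and V0 is arbitrage-free.

(0,0): Delta=-0.0055 Bond=3.7889
(1,0): Delta=0.0000 Bond=3.6560
(1,1): Delta=-0.0090 Bond=4.8143
(2,0): Delta=0.0000 Bond=4.0581
(2,1): Delta=0.0000 Bond=4.0581
(2,2): Delta=-0.0149 Bond=6.7674
(3,0): Delta=0.0000 Bond=4.5045
(3,1): Delta=0.0000 Bond=4.5045
(3,2): Delta=0.0000 Bond=4.5045
(3,3): Delta=-0.0245 Bond=10.8413
V0=3.1266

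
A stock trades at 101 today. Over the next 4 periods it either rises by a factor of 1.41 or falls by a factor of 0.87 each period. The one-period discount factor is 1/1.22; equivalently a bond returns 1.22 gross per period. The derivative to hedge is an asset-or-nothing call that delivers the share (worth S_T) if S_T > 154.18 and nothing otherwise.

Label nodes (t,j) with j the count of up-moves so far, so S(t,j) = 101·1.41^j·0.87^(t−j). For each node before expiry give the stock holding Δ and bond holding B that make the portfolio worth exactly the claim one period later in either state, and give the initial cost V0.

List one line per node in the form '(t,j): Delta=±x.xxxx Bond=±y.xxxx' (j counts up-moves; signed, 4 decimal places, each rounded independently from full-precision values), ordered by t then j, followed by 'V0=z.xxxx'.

(0,0): Delta=1.5232 Bond=-79.4353
(1,0): Delta=1.4652 Bond=-91.8105
(1,1): Delta=1.5427 Bond=-99.6800
(2,0): Delta=0.0000 Bond=0.0000
(2,1): Delta=1.9560 Bond=-172.8137
(2,2): Delta=1.4042 Bond=-93.8131
(3,0): Delta=0.0000 Bond=0.0000
(3,1): Delta=0.0000 Bond=0.0000
(3,2): Delta=2.6111 Bond=-325.2847
(3,3): Delta=1.0000 Bond=0.0000
V0=74.4111

No-arbitrage ⇒ martingale measure with p* = (R−d)/(u−d) = 0.6481.
Payoff layer (t=4): V(4,0)=0.0000, V(4,1)=0.0000, V(4,2)=0.0000, V(4,3)=246.3190, V(4,4)=399.2067
(3,0): S=66.5088. Δ = (V_up−V_dn)/(S_up−S_dn) = (0.0000−0.0000)/(93.7774−57.8627) = 0.0000. V = [p*·0.0000 + (1−p*)·0.0000]/1.22 = 0.0000. B = V − Δ·S = 0.0000.
(3,1): S=107.7901. Δ = (V_up−V_dn)/(S_up−S_dn) = (0.0000−0.0000)/(151.9841−93.7774) = 0.0000. V = [p*·0.0000 + (1−p*)·0.0000]/1.22 = 0.0000. B = V − Δ·S = 0.0000.
(3,2): S=174.6943. Δ = (V_up−V_dn)/(S_up−S_dn) = (246.3190−0.0000)/(246.3190−151.9841) = 2.6111. V = [p*·246.3190 + (1−p*)·0.0000]/1.22 = 130.8617. B = V − Δ·S = -325.2847.
(3,3): S=283.1253. Δ = (V_up−V_dn)/(S_up−S_dn) = (399.2067−246.3190)/(399.2067−246.3190) = 1.0000. V = [p*·399.2067 + (1−p*)·246.3190]/1.22 = 283.1253. B = V − Δ·S = 0.0000.
(2,0): S=76.4469. Δ = (V_up−V_dn)/(S_up−S_dn) = (0.0000−0.0000)/(107.7901−66.5088) = 0.0000. V = [p*·0.0000 + (1−p*)·0.0000]/1.22 = 0.0000. B = V − Δ·S = 0.0000.
(2,1): S=123.8967. Δ = (V_up−V_dn)/(S_up−S_dn) = (130.8617−0.0000)/(174.6943−107.7901) = 1.9560. V = [p*·130.8617 + (1−p*)·0.0000]/1.22 = 69.5227. B = V − Δ·S = -172.8137.
(2,2): S=200.7981. Δ = (V_up−V_dn)/(S_up−S_dn) = (283.1253−130.8617)/(283.1253−174.6943) = 1.4042. V = [p*·283.1253 + (1−p*)·130.8617]/1.22 = 188.1566. B = V − Δ·S = -93.8131.
(1,0): S=87.8700. Δ = (V_up−V_dn)/(S_up−S_dn) = (69.5227−0.0000)/(123.8967−76.4469) = 1.4652. V = [p*·69.5227 + (1−p*)·0.0000]/1.22 = 36.9353. B = V − Δ·S = -91.8105.
(1,1): S=142.4100. Δ = (V_up−V_dn)/(S_up−S_dn) = (188.1566−69.5227)/(200.7981−123.8967) = 1.5427. V = [p*·188.1566 + (1−p*)·69.5227]/1.22 = 120.0123. B = V − Δ·S = -99.6800.
(0,0): S=101.0000. Δ = (V_up−V_dn)/(S_up−S_dn) = (120.0123−36.9353)/(142.4100−87.8700) = 1.5232. V = [p*·120.0123 + (1−p*)·36.9353]/1.22 = 74.4111. B = V − Δ·S = -79.4353.
Root portfolio cost Δ·101+B reproduces V0=74.4111.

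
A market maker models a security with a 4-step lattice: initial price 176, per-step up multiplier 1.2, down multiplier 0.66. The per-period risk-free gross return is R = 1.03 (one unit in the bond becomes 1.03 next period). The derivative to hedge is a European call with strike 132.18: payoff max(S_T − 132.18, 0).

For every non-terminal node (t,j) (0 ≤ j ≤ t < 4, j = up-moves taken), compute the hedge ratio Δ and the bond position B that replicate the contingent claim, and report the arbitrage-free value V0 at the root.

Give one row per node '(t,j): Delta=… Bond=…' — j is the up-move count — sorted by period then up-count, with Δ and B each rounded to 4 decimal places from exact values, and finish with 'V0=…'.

(0,0): Delta=0.8013 Bond=-70.7821
(1,0): Delta=0.4836 Bond=-35.9937
(1,1): Delta=0.8816 Bond=-89.8651
(2,0): Delta=0.0000 Bond=0.0000
(2,1): Delta=0.6058 Bond=-54.1073
(2,2): Delta=0.9514 Bond=-110.2289
(3,0): Delta=0.0000 Bond=0.0000
(3,1): Delta=0.0000 Bond=0.0000
(3,2): Delta=0.7589 Bond=-81.3365
(3,3): Delta=1.0000 Bond=-128.3301
V0=70.2541

Since d<R<u, set p* = (R−d)/(u−d) = 0.6852; price each node as the discounted p*-expectation of its children.
Terminal values V(4,·): V(4,0)=0.0000, V(4,1)=0.0000, V(4,2)=0.0000, V(4,3)=68.5445, V(4,4)=232.7736
Node (3,0) S=50.5993: V=(p*·0.0000+(1−p*)·0.0000)/1.03=0.0000; Δ=(0.0000−0.0000)/(60.7192−33.3955)=0.0000; B=V−Δ·S=0.0000
Node (3,1) S=91.9987: V=(p*·0.0000+(1−p*)·0.0000)/1.03=0.0000; Δ=(0.0000−0.0000)/(110.3985−60.7192)=0.0000; B=V−Δ·S=0.0000
Node (3,2) S=167.2704: V=(p*·68.5445+(1−p*)·0.0000)/1.03=45.5977; Δ=(68.5445−0.0000)/(200.7245−110.3985)=0.7589; B=V−Δ·S=-81.3365
Node (3,3) S=304.1280: V=(p*·232.7736+(1−p*)·68.5445)/1.03=175.7979; Δ=(232.7736−68.5445)/(364.9536−200.7245)=1.0000; B=V−Δ·S=-128.3301
Node (2,0) S=76.6656: V=(p*·0.0000+(1−p*)·0.0000)/1.03=0.0000; Δ=(0.0000−0.0000)/(91.9987−50.5993)=0.0000; B=V−Δ·S=0.0000
Node (2,1) S=139.3920: V=(p*·45.5977+(1−p*)·0.0000)/1.03=30.3329; Δ=(45.5977−0.0000)/(167.2704−91.9987)=0.6058; B=V−Δ·S=-54.1073
Node (2,2) S=253.4400: V=(p*·175.7979+(1−p*)·45.5977)/1.03=130.8825; Δ=(175.7979−45.5977)/(304.1280−167.2704)=0.9514; B=V−Δ·S=-110.2289
Node (1,0) S=116.1600: V=(p*·30.3329+(1−p*)·0.0000)/1.03=20.1783; Δ=(30.3329−0.0000)/(139.3920−76.6656)=0.4836; B=V−Δ·S=-35.9937
Node (1,1) S=211.2000: V=(p*·130.8825+(1−p*)·30.3329)/1.03=96.3379; Δ=(130.8825−30.3329)/(253.4400−139.3920)=0.8816; B=V−Δ·S=-89.8651
Node (0,0) S=176.0000: V=(p*·96.3379+(1−p*)·20.1783)/1.03=70.2541; Δ=(96.3379−20.1783)/(211.2000−116.1600)=0.8013; B=V−Δ·S=-70.7821
Self-financing check: at every node Δ·S+B equals the discounted successor values.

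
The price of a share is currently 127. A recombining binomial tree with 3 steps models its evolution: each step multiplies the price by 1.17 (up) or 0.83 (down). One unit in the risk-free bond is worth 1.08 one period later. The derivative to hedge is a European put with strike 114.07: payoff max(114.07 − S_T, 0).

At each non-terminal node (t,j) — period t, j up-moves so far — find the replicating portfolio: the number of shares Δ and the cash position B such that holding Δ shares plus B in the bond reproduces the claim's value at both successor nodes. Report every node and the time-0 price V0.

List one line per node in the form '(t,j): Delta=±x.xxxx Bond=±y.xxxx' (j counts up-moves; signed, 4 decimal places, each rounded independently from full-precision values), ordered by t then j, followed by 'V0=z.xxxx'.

Since d<R<u, set p* = (R−d)/(u−d) = 0.7353; price each node as the discounted p*-expectation of its children.
Terminal payoffs: V(3,0)=41.4531, V(3,1)=11.7063, V(3,2)=0.0000, V(3,3)=0.0000
Node (2,0) S=87.4903: V=(p*·11.7063+(1−p*)·41.4531)/1.08=18.1301; Δ=(11.7063−41.4531)/(102.3637−72.6169)=-1.0000; B=V−Δ·S=105.6204
Node (2,1) S=123.3297: V=(p*·0.0000+(1−p*)·11.7063)/1.08=2.8692; Δ=(0.0000−11.7063)/(144.2957−102.3637)=-0.2792; B=V−Δ·S=37.2996
Node (2,2) S=173.8503: V=(p*·0.0000+(1−p*)·0.0000)/1.08=0.0000; Δ=(0.0000−0.0000)/(203.4049−144.2957)=0.0000; B=V−Δ·S=0.0000
Node (1,0) S=105.4100: V=(p*·2.8692+(1−p*)·18.1301)/1.08=6.3971; Δ=(2.8692−18.1301)/(123.3297−87.4903)=-0.4258; B=V−Δ·S=51.2820
Node (1,1) S=148.5900: V=(p*·0.0000+(1−p*)·2.8692)/1.08=0.7032; Δ=(0.0000−2.8692)/(173.8503−123.3297)=-0.0568; B=V−Δ·S=9.1421
Node (0,0) S=127.0000: V=(p*·0.7032+(1−p*)·6.3971)/1.08=2.0467; Δ=(0.7032−6.3971)/(148.5900−105.4100)=-0.1319; B=V−Δ·S=18.7933
Check: Δ(0,0)·S0 + B(0,0) = 2.0467 = V0.

(0,0): Delta=-0.1319 Bond=18.7933
(1,0): Delta=-0.4258 Bond=51.2820
(1,1): Delta=-0.0568 Bond=9.1421
(2,0): Delta=-1.0000 Bond=105.6204
(2,1): Delta=-0.2792 Bond=37.2996
(2,2): Delta=0.0000 Bond=0.0000
V0=2.0467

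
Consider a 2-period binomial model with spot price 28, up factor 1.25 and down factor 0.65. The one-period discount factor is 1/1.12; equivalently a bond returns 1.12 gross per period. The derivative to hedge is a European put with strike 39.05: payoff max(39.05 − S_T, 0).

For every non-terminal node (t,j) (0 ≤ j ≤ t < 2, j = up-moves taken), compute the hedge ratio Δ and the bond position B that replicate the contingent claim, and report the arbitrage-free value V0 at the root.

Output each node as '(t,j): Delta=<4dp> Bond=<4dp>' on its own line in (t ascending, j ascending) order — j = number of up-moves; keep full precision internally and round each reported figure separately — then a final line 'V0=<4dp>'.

Under the risk-neutral measure, an up-move has probability p* = (R−d)/(u−d) = 0.7833 and values discount at R = 1.12.
Terminal payoffs: V(2,0)=27.2200, V(2,1)=16.3000, V(2,2)=0.0000
  t=1,j=0: stock 18.2000 → up 22.7500 (V=16.3000), down 11.8300 (V=27.2200). Price 16.6661; hedge Δ=-1.0000, bond B=34.8661.
  t=1,j=1: stock 35.0000 → up 43.7500 (V=0.0000), down 22.7500 (V=16.3000). Price 3.1533; hedge Δ=-0.7762, bond B=30.3199.
  t=0,j=0: stock 28.0000 → up 35.0000 (V=3.1533), down 18.2000 (V=16.6661). Price 5.4295; hedge Δ=-0.8043, bond B=27.9508.
The time-0 hedge costs 5.4295, which is the no-arbitrage price.

(0,0): Delta=-0.8043 Bond=27.9508
(1,0): Delta=-1.0000 Bond=34.8661
(1,1): Delta=-0.7762 Bond=30.3199
V0=5.4295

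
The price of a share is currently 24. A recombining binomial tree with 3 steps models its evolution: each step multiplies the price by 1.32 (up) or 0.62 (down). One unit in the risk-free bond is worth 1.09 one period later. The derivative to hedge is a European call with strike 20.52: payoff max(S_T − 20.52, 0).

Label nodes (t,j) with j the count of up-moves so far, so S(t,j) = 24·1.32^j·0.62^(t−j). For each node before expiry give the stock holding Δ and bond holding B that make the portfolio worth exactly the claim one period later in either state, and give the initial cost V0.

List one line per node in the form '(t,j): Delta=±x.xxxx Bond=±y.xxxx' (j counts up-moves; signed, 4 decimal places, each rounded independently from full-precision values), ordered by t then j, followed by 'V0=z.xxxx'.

Under the risk-neutral measure, an up-move has probability p* = (R−d)/(u−d) = 0.6714 and values discount at R = 1.09.
At expiry t=3: V(3,0)=0.0000, V(3,1)=0.0000, V(3,2)=5.4069, V(3,3)=34.6792
(2,0): S=9.2256. Δ = (V_up−V_dn)/(S_up−S_dn) = (0.0000−0.0000)/(12.1778−5.7199) = 0.0000. V = [p*·0.0000 + (1−p*)·0.0000]/1.09 = 0.0000. B = V − Δ·S = 0.0000.
(2,1): S=19.6416. Δ = (V_up−V_dn)/(S_up−S_dn) = (5.4069−0.0000)/(25.9269−12.1778) = 0.3933. V = [p*·5.4069 + (1−p*)·0.0000]/1.09 = 3.3306. B = V − Δ·S = -4.3936.
(2,2): S=41.8176. Δ = (V_up−V_dn)/(S_up−S_dn) = (34.6792−5.4069)/(55.1992−25.9269) = 1.0000. V = [p*·34.6792 + (1−p*)·5.4069]/1.09 = 22.9919. B = V − Δ·S = -18.8257.
(1,0): S=14.8800. Δ = (V_up−V_dn)/(S_up−S_dn) = (3.3306−0.0000)/(19.6416−9.2256) = 0.3198. V = [p*·3.3306 + (1−p*)·0.0000]/1.09 = 2.0516. B = V − Δ·S = -2.7064.
(1,1): S=31.6800. Δ = (V_up−V_dn)/(S_up−S_dn) = (22.9919−3.3306)/(41.8176−19.6416) = 0.8866. V = [p*·22.9919 + (1−p*)·3.3306]/1.09 = 15.1668. B = V − Δ·S = -12.9208.
(0,0): S=24.0000. Δ = (V_up−V_dn)/(S_up−S_dn) = (15.1668−2.0516)/(31.6800−14.8800) = 0.7807. V = [p*·15.1668 + (1−p*)·2.0516]/1.09 = 9.9610. B = V − Δ·S = -8.7749.
Root portfolio cost Δ·24+B reproduces V0=9.9610.

(0,0): Delta=0.7807 Bond=-8.7749
(1,0): Delta=0.3198 Bond=-2.7064
(1,1): Delta=0.8866 Bond=-12.9208
(2,0): Delta=0.0000 Bond=0.0000
(2,1): Delta=0.3933 Bond=-4.3936
(2,2): Delta=1.0000 Bond=-18.8257
V0=9.9610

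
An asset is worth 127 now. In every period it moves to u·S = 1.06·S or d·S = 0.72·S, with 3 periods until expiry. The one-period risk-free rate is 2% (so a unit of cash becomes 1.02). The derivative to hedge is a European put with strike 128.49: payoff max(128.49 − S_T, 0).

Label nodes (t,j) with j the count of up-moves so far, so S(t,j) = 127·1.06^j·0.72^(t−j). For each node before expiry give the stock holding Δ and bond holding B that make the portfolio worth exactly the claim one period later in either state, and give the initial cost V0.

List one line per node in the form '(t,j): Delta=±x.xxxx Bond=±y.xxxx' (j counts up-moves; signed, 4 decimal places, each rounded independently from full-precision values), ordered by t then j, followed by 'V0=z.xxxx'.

(0,0): Delta=-0.6054 Bond=85.7051
(1,0): Delta=-1.0000 Bond=123.5006
(1,1): Delta=-0.5697 Bond=82.6084
(2,0): Delta=-1.0000 Bond=125.9706
(2,1): Delta=-1.0000 Bond=125.9706
(2,2): Delta=-0.5307 Bond=78.6992
V0=8.8181

Risk-neutral probability p* = (R−d)/(u−d) = (1.02−0.72)/(1.06−0.72) = 0.8824.
At expiry t=3: V(3,0)=81.0875, V(3,1)=58.7030, V(3,2)=25.7480, V(3,3)=0.0000
(2,0): S=65.8368. Δ = (V_up−V_dn)/(S_up−S_dn) = (58.7030−81.0875)/(69.7870−47.4025) = -1.0000. V = [p*·58.7030 + (1−p*)·81.0875]/1.02 = 60.1338. B = V − Δ·S = 125.9706.
(2,1): S=96.9264. Δ = (V_up−V_dn)/(S_up−S_dn) = (25.7480−58.7030)/(102.7420−69.7870) = -1.0000. V = [p*·25.7480 + (1−p*)·58.7030]/1.02 = 29.0442. B = V − Δ·S = 125.9706.
(2,2): S=142.6972. Δ = (V_up−V_dn)/(S_up−S_dn) = (0.0000−25.7480)/(151.2590−102.7420) = -0.5307. V = [p*·0.0000 + (1−p*)·25.7480]/1.02 = 2.9698. B = V − Δ·S = 78.6992.
(1,0): S=91.4400. Δ = (V_up−V_dn)/(S_up−S_dn) = (29.0442−60.1338)/(96.9264−65.8368) = -1.0000. V = [p*·29.0442 + (1−p*)·60.1338]/1.02 = 32.0606. B = V − Δ·S = 123.5006.
(1,1): S=134.6200. Δ = (V_up−V_dn)/(S_up−S_dn) = (2.9698−29.0442)/(142.6972−96.9264) = -0.5697. V = [p*·2.9698 + (1−p*)·29.0442]/1.02 = 5.9190. B = V − Δ·S = 82.6084.
(0,0): S=127.0000. Δ = (V_up−V_dn)/(S_up−S_dn) = (5.9190−32.0606)/(134.6200−91.4400) = -0.6054. V = [p*·5.9190 + (1−p*)·32.0606]/1.02 = 8.8181. B = V − Δ·S = 85.7051.
Self-financing check: at every node Δ·S+B equals the discounted successor values.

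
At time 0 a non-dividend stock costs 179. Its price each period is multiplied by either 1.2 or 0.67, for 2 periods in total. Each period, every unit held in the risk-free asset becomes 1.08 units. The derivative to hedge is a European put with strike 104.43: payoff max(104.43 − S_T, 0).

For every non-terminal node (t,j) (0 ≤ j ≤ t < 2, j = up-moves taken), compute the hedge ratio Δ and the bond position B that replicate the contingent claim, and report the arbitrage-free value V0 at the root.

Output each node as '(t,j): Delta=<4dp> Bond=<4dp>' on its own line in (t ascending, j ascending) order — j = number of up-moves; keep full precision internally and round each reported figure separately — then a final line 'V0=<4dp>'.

Under the risk-neutral measure, an up-move has probability p* = (R−d)/(u−d) = 0.7736 and values discount at R = 1.08.
Payoff layer (t=2): V(2,0)=24.0769, V(2,1)=0.0000, V(2,2)=0.0000
  t=1,j=0: stock 119.9300 → up 143.9160 (V=0.0000), down 80.3531 (V=24.0769). Price 5.0476; hedge Δ=-0.3788, bond B=50.4757.
  t=1,j=1: stock 214.8000 → up 257.7600 (V=0.0000), down 143.9160 (V=0.0000). Price 0.0000; hedge Δ=0.0000, bond B=0.0000.
  t=0,j=0: stock 179.0000 → up 214.8000 (V=0.0000), down 119.9300 (V=5.0476). Price 1.0582; hedge Δ=-0.0532, bond B=10.5819.
The time-0 hedge costs 1.0582, which is the no-arbitrage price.

(0,0): Delta=-0.0532 Bond=10.5819
(1,0): Delta=-0.3788 Bond=50.4757
(1,1): Delta=0.0000 Bond=0.0000
V0=1.0582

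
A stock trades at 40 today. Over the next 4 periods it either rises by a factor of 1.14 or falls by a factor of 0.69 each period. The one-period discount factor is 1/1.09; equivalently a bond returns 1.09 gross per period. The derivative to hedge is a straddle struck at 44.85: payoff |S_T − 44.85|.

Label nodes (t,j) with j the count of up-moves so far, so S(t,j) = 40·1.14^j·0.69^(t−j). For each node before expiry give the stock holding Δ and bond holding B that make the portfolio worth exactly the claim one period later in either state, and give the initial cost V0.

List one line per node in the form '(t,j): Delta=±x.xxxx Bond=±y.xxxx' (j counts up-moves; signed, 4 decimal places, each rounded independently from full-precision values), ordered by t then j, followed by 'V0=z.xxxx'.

(0,0): Delta=0.3684 Bond=-2.8760
(1,0): Delta=-1.0000 Bond=34.6324
(1,1): Delta=0.4719 Bond=-7.8558
(2,0): Delta=-1.0000 Bond=37.7493
(2,1): Delta=-1.0000 Bond=37.7493
(2,2): Delta=0.5833 Bond=-14.3519
(3,0): Delta=-1.0000 Bond=41.1468
(3,1): Delta=-1.0000 Bond=41.1468
(3,2): Delta=-1.0000 Bond=41.1468
(3,3): Delta=0.7031 Bond=-22.7423
V0=11.8592

Since d<R<u, set p* = (R−d)/(u−d) = 0.8889; price each node as the discounted p*-expectation of its children.
Payoff layer (t=4): V(4,0)=35.7832, V(4,1)=29.8700, V(4,2)=20.1004, V(4,3)=3.9594, V(4,4)=22.7084
  t=3,j=0: stock 13.1404 → up 14.9800 (V=29.8700), down 9.0668 (V=35.7832). Price 28.0064; hedge Δ=-1.0000, bond B=41.1468.
  t=3,j=1: stock 21.7102 → up 24.7496 (V=20.1004), down 14.9800 (V=29.8700). Price 19.4366; hedge Δ=-1.0000, bond B=41.1468.
  t=3,j=2: stock 35.8690 → up 40.8906 (V=3.9594), down 24.7496 (V=20.1004). Price 5.2778; hedge Δ=-1.0000, bond B=41.1468.
  t=3,j=3: stock 59.2618 → up 67.5584 (V=22.7084), down 40.8906 (V=3.9594). Price 18.9222; hedge Δ=0.7031, bond B=-22.7423.
  t=2,j=0: stock 19.0440 → up 21.7102 (V=19.4366), down 13.1404 (V=28.0064). Price 18.7053; hedge Δ=-1.0000, bond B=37.7493.
  t=2,j=1: stock 31.4640 → up 35.8690 (V=5.2778), down 21.7102 (V=19.4366). Price 6.2853; hedge Δ=-1.0000, bond B=37.7493.
  t=2,j=2: stock 51.9840 → up 59.2618 (V=18.9222), down 35.8690 (V=5.2778). Price 15.9689; hedge Δ=0.5833, bond B=-14.3519.
  t=1,j=0: stock 27.6000 → up 31.4640 (V=6.2853), down 19.0440 (V=18.7053). Price 7.0324; hedge Δ=-1.0000, bond B=34.6324.
  t=1,j=1: stock 45.6000 → up 51.9840 (V=15.9689), down 31.4640 (V=6.2853). Price 13.6633; hedge Δ=0.4719, bond B=-7.8558.
  t=0,j=0: stock 40.0000 → up 45.6000 (V=13.6633), down 27.6000 (V=7.0324). Price 11.8592; hedge Δ=0.3684, bond B=-2.8760.
Self-financing check: at every node Δ·S+B equals the discounted successor values.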